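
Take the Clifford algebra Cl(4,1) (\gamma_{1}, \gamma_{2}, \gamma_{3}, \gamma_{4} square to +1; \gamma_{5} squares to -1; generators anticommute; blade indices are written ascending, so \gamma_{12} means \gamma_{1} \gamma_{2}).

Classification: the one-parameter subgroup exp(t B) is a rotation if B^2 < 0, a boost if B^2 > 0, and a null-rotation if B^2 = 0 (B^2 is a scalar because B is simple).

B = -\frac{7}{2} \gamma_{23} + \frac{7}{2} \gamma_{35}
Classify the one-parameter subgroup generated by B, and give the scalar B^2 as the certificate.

B^2 term by term: the squares give (-\frac{7}{2})^2*(\gamma_{23})^2 + (\frac{7}{2})^2*(\gamma_{35})^2 = \frac{49}{4}*(-1) + \frac{49}{4}*(+1) = 0 (each basis 2-blade squares to minus the product of its generators' squares); cross terms between blades sharing an index anticommute and cancel. So B^2 = 0.
Answer: null-rotation, certificate B^2 = 0. Why this suffices: the scalar 0 survives any versor conjugation, so its sign alone determines the class however B is presented.


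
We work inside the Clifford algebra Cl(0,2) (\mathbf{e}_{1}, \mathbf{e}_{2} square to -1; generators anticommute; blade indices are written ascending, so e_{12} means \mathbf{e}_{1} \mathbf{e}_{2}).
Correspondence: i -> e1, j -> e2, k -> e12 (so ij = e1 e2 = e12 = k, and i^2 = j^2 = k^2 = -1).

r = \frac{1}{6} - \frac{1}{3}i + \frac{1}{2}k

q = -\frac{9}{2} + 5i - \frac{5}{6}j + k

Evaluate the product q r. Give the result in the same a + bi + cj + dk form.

In blades: q = -\frac{9}{2} + 5 e_{1} - \frac{5}{6} e_{2} + e_{12}, r = \frac{1}{6} - \frac{1}{3} e_{1} + \frac{1}{2} e_{12}.
Distribute q over r term by term (generator squares from the signature, products reordered to ascending indices): (-\frac{9}{2})*r = -\frac{3}{4} + \frac{3}{2} e_{1} - \frac{9}{4} e_{12}; (5 e_{1})*r = \frac{5}{3} + \frac{5}{6} e_{1} - \frac{5}{2} e_{2}; (-\frac{5}{6} e_{2})*r = -\frac{5}{12} e_{1} - \frac{5}{36} e_{2} - \frac{5}{18} e_{12}; (e_{12})*r = -\frac{1}{2} - \frac{1}{3} e_{2} + \frac{1}{6} e_{12}.
Sum: \frac{5}{12} + \frac{23}{12} e_{1} - \frac{107}{36} e_{2} - \frac{85}{36} e_{12}; translating back through the correspondence:
Answer: \frac{5}{12} + \frac{23}{12}i - \frac{107}{36}j - \frac{85}{36}k


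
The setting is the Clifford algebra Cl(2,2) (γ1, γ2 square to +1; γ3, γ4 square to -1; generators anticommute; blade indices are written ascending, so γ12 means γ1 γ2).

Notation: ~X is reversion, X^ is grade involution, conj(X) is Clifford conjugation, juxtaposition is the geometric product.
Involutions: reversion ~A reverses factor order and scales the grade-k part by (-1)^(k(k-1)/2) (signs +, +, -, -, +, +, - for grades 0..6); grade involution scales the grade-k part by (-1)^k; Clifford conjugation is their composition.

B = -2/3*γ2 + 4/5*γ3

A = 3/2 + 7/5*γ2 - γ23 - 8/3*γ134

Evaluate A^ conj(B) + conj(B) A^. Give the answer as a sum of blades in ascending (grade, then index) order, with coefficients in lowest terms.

first term: -14/15 + 1/5*γ2 - 8/15*γ3 - 32/15*γ14 + 28/25*γ23 + 16/9*γ1234
second term: -14/15 + 9/5*γ2 - 28/15*γ3 - 32/15*γ14 - 28/25*γ23 - 16/9*γ1234
Answer: -28/15 + 2*γ2 - 12/5*γ3 - 64/15*γ14


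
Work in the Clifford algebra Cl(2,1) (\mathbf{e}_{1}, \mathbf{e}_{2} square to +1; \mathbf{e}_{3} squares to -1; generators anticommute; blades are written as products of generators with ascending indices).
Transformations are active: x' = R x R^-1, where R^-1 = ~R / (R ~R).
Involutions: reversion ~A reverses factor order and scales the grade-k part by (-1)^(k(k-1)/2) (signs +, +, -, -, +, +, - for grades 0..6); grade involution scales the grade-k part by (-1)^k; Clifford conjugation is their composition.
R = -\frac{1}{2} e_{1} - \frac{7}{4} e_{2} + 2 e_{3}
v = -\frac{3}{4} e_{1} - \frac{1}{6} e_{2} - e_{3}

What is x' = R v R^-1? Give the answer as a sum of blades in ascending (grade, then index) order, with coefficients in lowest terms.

~R = -\frac{1}{2} e_{1} - \frac{7}{4} e_{2} + 2 e_{3}, and R ~R = -\frac{11}{16}, so R^-1 = ~R / (-\frac{11}{16}).
R v = \frac{8}{3} - \frac{59}{48} e_{1} e_{2} + 2 e_{1} e_{3} + \frac{25}{12} e_{2} e_{3}
Answer: \frac{611}{132} e_{1} + \frac{907}{66} e_{2} - \frac{479}{33} e_{3}


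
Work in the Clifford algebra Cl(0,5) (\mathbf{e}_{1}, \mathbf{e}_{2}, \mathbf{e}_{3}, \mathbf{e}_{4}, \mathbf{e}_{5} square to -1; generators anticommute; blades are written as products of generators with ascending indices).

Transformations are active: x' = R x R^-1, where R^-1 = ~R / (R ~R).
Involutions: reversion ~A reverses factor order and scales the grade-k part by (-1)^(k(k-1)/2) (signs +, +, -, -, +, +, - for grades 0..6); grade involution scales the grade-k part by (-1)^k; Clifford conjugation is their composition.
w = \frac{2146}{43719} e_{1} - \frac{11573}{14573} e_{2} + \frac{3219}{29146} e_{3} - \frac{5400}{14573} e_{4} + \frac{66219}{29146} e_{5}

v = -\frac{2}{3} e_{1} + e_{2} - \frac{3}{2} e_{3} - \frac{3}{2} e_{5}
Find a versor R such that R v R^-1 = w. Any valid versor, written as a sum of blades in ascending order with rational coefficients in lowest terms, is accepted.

Sketch: the shared square -\frac{107}{18} makes R = v + w = -\frac{9000}{14573} e_{1} + \frac{3000}{14573} e_{2} - \frac{20250}{14573} e_{3} - \frac{5400}{14573} e_{4} + \frac{11250}{14573} e_{5} the natural versor; its sandwich fixes that direction, negates (v - w)/2, and sends v to w.
Answer: -\frac{9000}{14573} e_{1} + \frac{3000}{14573} e_{2} - \frac{20250}{14573} e_{3} - \frac{5400}{14573} e_{4} + \frac{11250}{14573} e_{5}


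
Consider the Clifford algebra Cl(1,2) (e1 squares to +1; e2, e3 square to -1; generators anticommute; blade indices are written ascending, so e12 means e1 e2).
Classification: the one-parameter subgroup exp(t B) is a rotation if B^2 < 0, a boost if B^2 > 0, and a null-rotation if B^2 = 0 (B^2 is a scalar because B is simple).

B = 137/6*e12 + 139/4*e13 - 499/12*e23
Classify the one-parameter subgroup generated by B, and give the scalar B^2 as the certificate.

B^2 term by term: the squares give (137/6)^2*(e12)^2 + (139/4)^2*(e13)^2 + (-499/12)^2*(e23)^2 = 18769/36*(+1) + 19321/16*(+1) + 249001/144*(-1) = -1/4 (each basis 2-blade squares to minus the product of its generators' squares); cross terms between blades sharing an index anticommute and cancel. So B^2 = -1/4.
Answer: rotation, certificate B^2 = -1/4. Check the certificate: B^2 = -1/4, and that sign is decisive whatever form B takes.


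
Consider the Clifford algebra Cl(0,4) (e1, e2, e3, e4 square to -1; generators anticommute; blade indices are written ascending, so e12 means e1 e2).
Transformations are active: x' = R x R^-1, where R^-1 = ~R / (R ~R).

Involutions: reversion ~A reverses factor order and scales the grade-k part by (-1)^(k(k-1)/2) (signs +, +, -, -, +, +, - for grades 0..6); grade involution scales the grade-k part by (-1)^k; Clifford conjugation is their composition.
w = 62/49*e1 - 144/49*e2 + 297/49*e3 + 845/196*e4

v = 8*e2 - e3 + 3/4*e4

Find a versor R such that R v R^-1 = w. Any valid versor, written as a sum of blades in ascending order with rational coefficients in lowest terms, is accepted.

The midline construction: v and w both square to -1049/16, so reflecting in their sum 62/49*e1 + 248/49*e2 + 248/49*e3 + 248/49*e4 exchanges them.
Answer: 62/49*e1 + 248/49*e2 + 248/49*e3 + 248/49*e4


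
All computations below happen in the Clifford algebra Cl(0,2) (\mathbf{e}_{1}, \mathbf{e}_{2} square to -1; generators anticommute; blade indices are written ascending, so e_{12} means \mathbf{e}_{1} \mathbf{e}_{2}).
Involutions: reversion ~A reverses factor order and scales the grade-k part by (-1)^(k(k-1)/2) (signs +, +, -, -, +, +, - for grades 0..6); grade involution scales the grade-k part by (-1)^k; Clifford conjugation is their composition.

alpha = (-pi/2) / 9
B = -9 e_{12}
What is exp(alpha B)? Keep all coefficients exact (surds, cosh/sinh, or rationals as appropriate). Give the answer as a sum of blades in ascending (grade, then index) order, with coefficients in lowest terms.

B^2 = (-9)^2*(e_{12})^2 = 81*(-1) = -81 (a basis 2-blade squares to minus the product of its generators' squares).
B^2 = -81 — B^2 < 0, so the exponential closes trigonometrically: l = 9, alpha*l = - \frac{\pi}{2}, so exp(alpha B) = cos(- \frac{\pi}{2}) + (sin(- \frac{\pi}{2})/9)*B = 0 + (- \frac{1}{9})*B.
Answer: e_{12}


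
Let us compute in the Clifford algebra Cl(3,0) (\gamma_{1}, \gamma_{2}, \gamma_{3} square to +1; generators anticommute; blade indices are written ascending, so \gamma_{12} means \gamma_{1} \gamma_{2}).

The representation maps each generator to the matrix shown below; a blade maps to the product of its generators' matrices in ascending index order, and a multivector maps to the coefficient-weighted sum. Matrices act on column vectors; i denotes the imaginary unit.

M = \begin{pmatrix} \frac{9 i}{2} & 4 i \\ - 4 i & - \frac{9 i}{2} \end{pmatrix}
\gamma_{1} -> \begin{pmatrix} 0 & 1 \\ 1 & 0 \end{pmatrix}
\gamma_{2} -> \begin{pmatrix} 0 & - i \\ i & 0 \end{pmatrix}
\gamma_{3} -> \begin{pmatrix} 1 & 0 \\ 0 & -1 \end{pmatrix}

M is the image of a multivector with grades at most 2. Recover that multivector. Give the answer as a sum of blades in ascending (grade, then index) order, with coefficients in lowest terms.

Method: 1, rho(\gamma_{1}), rho(\gamma_{2}), rho(\gamma_{3}) form a trace-orthogonal basis of the 2x2 complex matrices (tr(X Y) = 2 if X = Y, else 0), so M = m0*1 + m1*rho(\gamma_{1}) + m2*rho(\gamma_{2}) + m3*rho(\gamma_{3}) with m0 = tr(M)/2 = 0, m1 = tr(M rho(\gamma_{1}))/2 = 0, m2 = tr(M rho(\gamma_{2}))/2 = -4, m3 = tr(M rho(\gamma_{3}))/2 = \frac{9 i}{2}.
Multiplying table entries, the bivector images are rho(\gamma_{12}) = i*rho(\gamma_{3}), rho(\gamma_{13}) = -i*rho(\gamma_{2}), rho(\gamma_{23}) = i*rho(\gamma_{1}); with real blade coefficients the real parts of m0..m3 are the coefficients of 1, \gamma_{1}, \gamma_{2}, \gamma_{3} and the imaginary parts give the bivectors (\gamma_{23}: Im m1, \gamma_{13}: -Im m2, \gamma_{12}: Im m3).
Answer: -4 \gamma_{2} + \frac{9}{2} \gamma_{12}


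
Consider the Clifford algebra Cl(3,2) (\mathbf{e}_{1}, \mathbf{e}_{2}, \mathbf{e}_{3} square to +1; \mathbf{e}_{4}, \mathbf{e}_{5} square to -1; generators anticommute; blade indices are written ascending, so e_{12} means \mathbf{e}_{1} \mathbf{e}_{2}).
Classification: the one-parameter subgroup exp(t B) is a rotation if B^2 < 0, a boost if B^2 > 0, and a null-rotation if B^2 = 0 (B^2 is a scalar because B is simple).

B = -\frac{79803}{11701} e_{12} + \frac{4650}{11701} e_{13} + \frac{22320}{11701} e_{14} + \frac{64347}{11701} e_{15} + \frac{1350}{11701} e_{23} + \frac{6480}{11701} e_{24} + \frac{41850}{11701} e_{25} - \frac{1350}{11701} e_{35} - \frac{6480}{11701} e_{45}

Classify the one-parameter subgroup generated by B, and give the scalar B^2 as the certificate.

B^2 term by term: the squares give (-\frac{79803}{11701})^2*(e_{12})^2 + (\frac{4650}{11701})^2*(e_{13})^2 + (\frac{22320}{11701})^2*(e_{14})^2 + (\frac{64347}{11701})^2*(e_{15})^2 + (\frac{1350}{11701})^2*(e_{23})^2 + (\frac{6480}{11701})^2*(e_{24})^2 + (\frac{41850}{11701})^2*(e_{25})^2 + (-\frac{1350}{11701})^2*(e_{35})^2 + (-\frac{6480}{11701})^2*(e_{45})^2 = \frac{6368518809}{136913401}*(-1) + \frac{21622500}{136913401}*(-1) + \frac{498182400}{136913401}*(+1) + \frac{4140536409}{136913401}*(+1) + \frac{1822500}{136913401}*(-1) + \frac{41990400}{136913401}*(+1) + \frac{1751422500}{136913401}*(+1) + \frac{1822500}{136913401}*(+1) + \frac{41990400}{136913401}*(-1) = 0 (each basis 2-blade squares to minus the product of its generators' squares); cross terms between blades sharing an index anticommute and cancel; the commuting (index-disjoint) pairs give grade-4 terms 2*c*c'*(blade product), which cancel blade by blade — e_{1234}: -\frac{60264000}{136913401} + \frac{60264000}{136913401} = 0; e_{1235}: \frac{215468100}{136913401} - \frac{389205000}{136913401} + \frac{173736900}{136913401} = 0; e_{1245}: \frac{1034246880}{136913401} - \frac{1868184000}{136913401} + \frac{833937120}{136913401} = 0; e_{1345}: -\frac{60264000}{136913401} + \frac{60264000}{136913401} = 0; e_{2345}: -\frac{17496000}{136913401} + \frac{17496000}{136913401} = 0 — confirming B is simple. So B^2 = 0.
Answer: null-rotation, certificate B^2 = 0. B^2 = 0 is basis-independent, so its sign is the whole story.


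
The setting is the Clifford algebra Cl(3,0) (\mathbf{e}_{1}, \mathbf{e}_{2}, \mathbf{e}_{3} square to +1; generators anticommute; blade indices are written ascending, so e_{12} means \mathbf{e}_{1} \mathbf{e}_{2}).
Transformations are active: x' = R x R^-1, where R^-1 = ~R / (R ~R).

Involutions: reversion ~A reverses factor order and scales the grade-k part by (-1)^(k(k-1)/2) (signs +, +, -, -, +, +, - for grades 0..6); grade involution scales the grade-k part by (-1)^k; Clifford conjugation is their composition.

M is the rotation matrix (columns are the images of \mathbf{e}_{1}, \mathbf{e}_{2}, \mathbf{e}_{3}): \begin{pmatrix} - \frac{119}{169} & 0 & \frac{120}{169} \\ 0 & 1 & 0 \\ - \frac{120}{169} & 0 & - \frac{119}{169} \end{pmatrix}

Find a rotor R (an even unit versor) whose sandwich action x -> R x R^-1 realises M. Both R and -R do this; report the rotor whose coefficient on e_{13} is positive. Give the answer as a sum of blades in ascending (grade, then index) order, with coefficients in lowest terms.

Method: write R = a + b12*e_{12} + b13*e_{13} + b23*e_{23} with a^2 + b12^2 + b13^2 + b23^2 = 1 (so R^-1 = ~R). Expanding the columns R e_j ~R gives tr M = 4a^2 - 1 and, from the antisymmetric part, M21 - M12 = -4a*b12, M13 - M31 = 4a*b13, M32 - M23 = -4a*b23.
Here tr M = -\frac{69}{169}, so a^2 = (1 + tr M)/4 = \frac{25}{169} and a = ±\frac{5}{13}. Taking a = \frac{5}{13}: M21 - M12 = 0, M13 - M31 = \frac{240}{169}, M32 - M23 = 0, giving b12 = 0, b13 = \frac{12}{13}, b23 = 0, i.e. R = \frac{5}{13} + \frac{12}{13} e_{13}.
Its e_{13} coefficient is already positive.
Answer: \frac{5}{13} + \frac{12}{13} e_{13}. Sheet selection: the two-to-one cover makes ±R indistinguishable at the matrix level (trace -\frac{69}{169}), so uniqueness comes from the required sign on e_{13}.


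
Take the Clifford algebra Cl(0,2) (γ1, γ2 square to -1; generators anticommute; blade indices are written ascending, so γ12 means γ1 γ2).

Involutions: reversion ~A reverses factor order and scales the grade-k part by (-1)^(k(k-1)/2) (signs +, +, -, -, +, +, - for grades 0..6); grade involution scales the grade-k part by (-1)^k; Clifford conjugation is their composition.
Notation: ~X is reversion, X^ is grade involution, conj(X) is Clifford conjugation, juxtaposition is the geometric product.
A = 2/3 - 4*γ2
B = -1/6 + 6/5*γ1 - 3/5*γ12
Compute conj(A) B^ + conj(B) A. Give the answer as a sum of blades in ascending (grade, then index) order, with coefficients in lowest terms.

first term: -1/9 - 16/5*γ1 - 2/3*γ2 + 22/5*γ12
second term: -1/9 + 8/5*γ1 + 2/3*γ2 + 26/5*γ12
Answer: -2/9 - 8/5*γ1 + 48/5*γ12


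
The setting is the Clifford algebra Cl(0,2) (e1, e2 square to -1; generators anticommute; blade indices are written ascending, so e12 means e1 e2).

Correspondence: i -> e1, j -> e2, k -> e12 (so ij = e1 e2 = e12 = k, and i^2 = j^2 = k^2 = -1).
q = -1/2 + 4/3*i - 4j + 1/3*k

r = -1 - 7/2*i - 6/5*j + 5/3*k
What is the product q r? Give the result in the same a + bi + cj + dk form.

In blades: q = -1/2 + 4/3*e1 - 4*e2 + 1/3*e12, r = -1 - 7/2*e1 - 6/5*e2 + 5/3*e12.
Distribute q over r term by term (generator squares from the signature, products reordered to ascending indices): (-1/2)*r = 1/2 + 7/4*e1 + 3/5*e2 - 5/6*e12; (4/3*e1)*r = 14/3 - 4/3*e1 - 20/9*e2 - 8/5*e12; (-4*e2)*r = -24/5 - 20/3*e1 + 4*e2 - 14*e12; (1/3*e12)*r = -5/9 + 2/5*e1 - 7/6*e2 - 1/3*e12.
Sum: -17/90 - 117/20*e1 + 109/90*e2 - 503/30*e12; translating back through the correspondence:
Answer: -17/90 - 117/20*i + 109/90*j - 503/30*k


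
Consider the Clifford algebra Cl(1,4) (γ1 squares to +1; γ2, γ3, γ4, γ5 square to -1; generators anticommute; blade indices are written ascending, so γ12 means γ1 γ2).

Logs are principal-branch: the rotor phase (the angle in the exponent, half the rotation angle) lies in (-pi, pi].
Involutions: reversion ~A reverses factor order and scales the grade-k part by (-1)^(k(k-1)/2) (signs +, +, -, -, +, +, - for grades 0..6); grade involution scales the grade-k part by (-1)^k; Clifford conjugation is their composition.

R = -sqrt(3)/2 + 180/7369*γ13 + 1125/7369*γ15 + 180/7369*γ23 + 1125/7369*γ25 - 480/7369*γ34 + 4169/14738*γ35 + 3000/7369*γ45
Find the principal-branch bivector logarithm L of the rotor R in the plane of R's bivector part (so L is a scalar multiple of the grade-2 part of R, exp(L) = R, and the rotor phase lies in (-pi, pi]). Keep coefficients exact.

The scalar part of R is -sqrt(3)/2, so the principal-branch rotor phase is pinned; divide the bivector part by its sine to get the unit plane — L is the phase times that plane.
Concretely: cos(phase) = -sqrt(3)/2 gives phase = ±5*pi/6, and since phase/sin(phase) is even the sign is immaterial: L = (phase/sin(phase)) * <R>_2 = (5*pi/3) * <R>_2.
Answer: 300*pi/7369*γ13 + 1875*pi/7369*γ15 + 300*pi/7369*γ23 + 1875*pi/7369*γ25 - 800*pi/7369*γ34 + 20845*pi/44214*γ35 + 5000*pi/7369*γ45


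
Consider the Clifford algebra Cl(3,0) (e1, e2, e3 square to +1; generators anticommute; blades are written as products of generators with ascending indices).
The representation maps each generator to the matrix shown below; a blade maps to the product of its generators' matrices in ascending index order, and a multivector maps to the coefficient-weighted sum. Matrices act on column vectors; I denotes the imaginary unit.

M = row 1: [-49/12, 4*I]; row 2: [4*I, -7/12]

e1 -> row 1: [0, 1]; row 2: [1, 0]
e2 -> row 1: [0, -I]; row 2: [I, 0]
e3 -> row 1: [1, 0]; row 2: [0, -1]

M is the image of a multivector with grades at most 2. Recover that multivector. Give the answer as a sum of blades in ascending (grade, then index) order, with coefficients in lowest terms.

Method: 1, rho(e1), rho(e2), rho(e3) form a trace-orthogonal basis of the 2x2 complex matrices (tr(X Y) = 2 if X = Y, else 0), so M = m0*1 + m1*rho(e1) + m2*rho(e2) + m3*rho(e3) with m0 = tr(M)/2 = -7/3, m1 = tr(M rho(e1))/2 = 4*I, m2 = tr(M rho(e2))/2 = 0, m3 = tr(M rho(e3))/2 = -7/4.
Multiplying table entries, the bivector images are rho(e1 e2) = I*rho(e3), rho(e1 e3) = -I*rho(e2), rho(e2 e3) = I*rho(e1); with real blade coefficients the real parts of m0..m3 are the coefficients of 1, e1, e2, e3 and the imaginary parts give the bivectors (e2 e3: Im m1, e1 e3: -Im m2, e1 e2: Im m3).
Answer: -7/3 - 7/4*e3 + 4*e2 e3


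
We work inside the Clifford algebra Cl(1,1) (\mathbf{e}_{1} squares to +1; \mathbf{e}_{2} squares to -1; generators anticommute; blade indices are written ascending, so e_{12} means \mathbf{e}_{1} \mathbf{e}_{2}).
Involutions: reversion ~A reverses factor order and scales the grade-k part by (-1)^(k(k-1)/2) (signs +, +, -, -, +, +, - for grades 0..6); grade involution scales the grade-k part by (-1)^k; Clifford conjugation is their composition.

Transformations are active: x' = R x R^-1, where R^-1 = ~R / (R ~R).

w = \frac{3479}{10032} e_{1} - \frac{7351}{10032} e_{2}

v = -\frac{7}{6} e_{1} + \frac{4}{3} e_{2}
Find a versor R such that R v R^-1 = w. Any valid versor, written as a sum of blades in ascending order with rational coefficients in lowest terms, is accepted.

A norm check does it: q(v) = q(w) = -\frac{5}{12}, hence R = v + w = -\frac{8225}{10032} e_{1} + \frac{6025}{10032} e_{2} realises the map — parallel part kept, (v - w)/2 negated, v carried to w.
Answer: -\frac{8225}{10032} e_{1} + \frac{6025}{10032} e_{2}


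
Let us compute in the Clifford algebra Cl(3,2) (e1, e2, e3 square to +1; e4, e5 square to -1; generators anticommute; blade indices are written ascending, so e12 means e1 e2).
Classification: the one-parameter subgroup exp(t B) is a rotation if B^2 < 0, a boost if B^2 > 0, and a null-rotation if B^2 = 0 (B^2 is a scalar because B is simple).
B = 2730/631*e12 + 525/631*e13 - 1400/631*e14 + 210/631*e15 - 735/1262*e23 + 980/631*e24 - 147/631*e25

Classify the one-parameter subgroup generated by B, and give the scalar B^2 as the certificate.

B^2 term by term: the squares give (2730/631)^2*(e12)^2 + (525/631)^2*(e13)^2 + (-1400/631)^2*(e14)^2 + (210/631)^2*(e15)^2 + (-735/1262)^2*(e23)^2 + (980/631)^2*(e24)^2 + (-147/631)^2*(e25)^2 = 7452900/398161*(-1) + 275625/398161*(-1) + 1960000/398161*(+1) + 44100/398161*(+1) + 540225/1592644*(-1) + 960400/398161*(+1) + 21609/398161*(+1) = -49/4 (each basis 2-blade squares to minus the product of its generators' squares); cross terms between blades sharing an index anticommute and cancel; the commuting (index-disjoint) pairs give grade-4 terms 2*c*c'*(blade product), which cancel blade by blade — e1234: -1029000/398161 + 1029000/398161 = 0; e1235: 154350/398161 - 154350/398161 = 0; e1245: -411600/398161 + 411600/398161 = 0 — confirming B is simple. So B^2 = -49/4.
Answer: rotation, certificate B^2 = -49/4. B^2 = -49/4 is basis-independent, so its sign is the whole story.


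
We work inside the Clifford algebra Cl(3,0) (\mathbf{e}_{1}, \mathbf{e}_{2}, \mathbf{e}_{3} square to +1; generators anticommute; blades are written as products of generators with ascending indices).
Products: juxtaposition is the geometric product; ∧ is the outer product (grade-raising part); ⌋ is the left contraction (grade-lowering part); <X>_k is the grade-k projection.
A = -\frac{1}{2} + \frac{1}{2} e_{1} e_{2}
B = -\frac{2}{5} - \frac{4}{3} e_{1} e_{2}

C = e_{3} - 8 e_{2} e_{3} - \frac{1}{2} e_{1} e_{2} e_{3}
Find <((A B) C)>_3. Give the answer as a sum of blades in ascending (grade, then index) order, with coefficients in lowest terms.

step 1: \frac{13}{15} + \frac{7}{15} e_{1} e_{2}
step 2: \frac{11}{10} e_{3} - \frac{56}{15} e_{1} e_{3} - \frac{104}{15} e_{2} e_{3} + \frac{1}{30} e_{1} e_{2} e_{3}
step 3: \frac{1}{30} e_{1} e_{2} e_{3}
Answer: \frac{1}{30} e_{1} e_{2} e_{3}


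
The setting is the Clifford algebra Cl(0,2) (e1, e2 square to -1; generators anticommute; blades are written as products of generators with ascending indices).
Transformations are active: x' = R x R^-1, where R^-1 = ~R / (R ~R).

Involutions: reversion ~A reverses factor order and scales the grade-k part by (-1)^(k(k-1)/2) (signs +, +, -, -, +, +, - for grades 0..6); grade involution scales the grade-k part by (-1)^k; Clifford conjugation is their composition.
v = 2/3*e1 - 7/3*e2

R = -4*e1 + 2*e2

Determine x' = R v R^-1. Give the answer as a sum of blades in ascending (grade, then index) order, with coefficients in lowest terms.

~R = -4*e1 + 2*e2, and R ~R = -20, so R^-1 = ~R / (-20).
R v = 22/3 + 8*e1 e2
Answer: 34/15*e1 + 13/15*e2


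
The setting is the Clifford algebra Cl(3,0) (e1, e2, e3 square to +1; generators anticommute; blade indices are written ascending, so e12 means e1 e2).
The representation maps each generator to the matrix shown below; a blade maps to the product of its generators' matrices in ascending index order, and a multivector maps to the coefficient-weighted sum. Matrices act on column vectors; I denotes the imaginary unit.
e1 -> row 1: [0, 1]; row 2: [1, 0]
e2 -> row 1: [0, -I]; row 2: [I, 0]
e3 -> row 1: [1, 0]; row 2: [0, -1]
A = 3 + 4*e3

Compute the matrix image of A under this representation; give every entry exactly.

M = (3)*1 + (4)*rho(e3), summed entrywise (1 is the identity matrix):
Answer: row 1: [7, 0]; row 2: [0, -1]


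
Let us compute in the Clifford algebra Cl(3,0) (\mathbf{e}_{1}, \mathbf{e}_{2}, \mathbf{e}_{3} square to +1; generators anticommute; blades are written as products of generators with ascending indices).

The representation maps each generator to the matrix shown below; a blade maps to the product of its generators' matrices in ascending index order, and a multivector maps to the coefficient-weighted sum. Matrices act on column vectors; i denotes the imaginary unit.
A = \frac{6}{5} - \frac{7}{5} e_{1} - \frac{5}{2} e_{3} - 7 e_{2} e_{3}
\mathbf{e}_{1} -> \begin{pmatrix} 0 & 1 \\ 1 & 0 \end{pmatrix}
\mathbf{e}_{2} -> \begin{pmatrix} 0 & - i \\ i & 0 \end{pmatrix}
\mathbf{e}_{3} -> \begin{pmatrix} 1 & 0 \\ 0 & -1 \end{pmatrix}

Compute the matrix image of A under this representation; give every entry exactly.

Bivector images (products of the table entries): rho(e_{2} e_{3}) = rho(\mathbf{e}_{2})rho(\mathbf{e}_{3}) = \begin{pmatrix} 0 & i \\ i & 0 \end{pmatrix}.
M = (\frac{6}{5})*1 + (-\frac{7}{5})*rho(e_{1}) + (-\frac{5}{2})*rho(e_{3}) + (-7)*rho(e_{2} e_{3}), summed entrywise (1 is the identity matrix):
Answer: \begin{pmatrix} - \frac{13}{10} & - \frac{7}{5} - 7 i \\ - \frac{7}{5} - 7 i & \frac{37}{10} \end{pmatrix}


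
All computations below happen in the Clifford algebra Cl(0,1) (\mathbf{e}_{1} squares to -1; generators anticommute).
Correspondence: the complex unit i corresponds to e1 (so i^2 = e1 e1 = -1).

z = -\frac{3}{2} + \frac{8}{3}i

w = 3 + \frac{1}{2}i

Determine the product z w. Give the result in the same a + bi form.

In blades: z = -\frac{3}{2} + \frac{8}{3} e_{1}, w = 3 + \frac{1}{2} e_{1}.
Distribute z over w term by term (generator squares from the signature, products reordered to ascending indices): (-\frac{3}{2})*w = -\frac{9}{2} - \frac{3}{4} e_{1}; (\frac{8}{3} e_{1})*w = -\frac{4}{3} + 8 e_{1}.
Sum: -\frac{35}{6} + \frac{29}{4} e_{1}; translating back through the correspondence:
Answer: -\frac{35}{6} + \frac{29}{4}i


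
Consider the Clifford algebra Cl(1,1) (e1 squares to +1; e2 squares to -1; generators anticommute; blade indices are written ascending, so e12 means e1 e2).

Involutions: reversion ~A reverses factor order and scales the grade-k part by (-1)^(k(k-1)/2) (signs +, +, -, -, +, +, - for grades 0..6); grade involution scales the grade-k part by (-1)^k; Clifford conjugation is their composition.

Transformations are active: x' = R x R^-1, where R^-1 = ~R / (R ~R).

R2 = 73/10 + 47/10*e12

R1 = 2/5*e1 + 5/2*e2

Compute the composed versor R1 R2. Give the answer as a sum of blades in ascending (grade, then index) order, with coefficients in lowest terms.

Distribute over the terms of R1 (each basis-blade product reordered to ascending indices, repeated generators contracted through their squares):
(2/5*e1) R2 = 73/25*e1 + 47/25*e2
(5/2*e2) R2 = 47/4*e1 + 73/4*e2
Summing the partial products and collecting blades:
Answer: 1467/100*e1 + 2013/100*e2


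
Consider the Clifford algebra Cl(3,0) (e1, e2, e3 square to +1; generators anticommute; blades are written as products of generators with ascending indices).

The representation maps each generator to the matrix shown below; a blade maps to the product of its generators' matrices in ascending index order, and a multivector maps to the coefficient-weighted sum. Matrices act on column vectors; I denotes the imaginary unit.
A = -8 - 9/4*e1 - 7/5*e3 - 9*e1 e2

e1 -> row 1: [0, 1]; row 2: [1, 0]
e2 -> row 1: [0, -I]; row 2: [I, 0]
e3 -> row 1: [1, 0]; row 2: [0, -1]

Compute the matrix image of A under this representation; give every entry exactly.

Bivector images (products of the table entries): rho(e1 e2) = rho(e1)rho(e2) = row 1: [I, 0]; row 2: [0, -I].
M = (-8)*1 + (-9/4)*rho(e1) + (-7/5)*rho(e3) + (-9)*rho(e1 e2), summed entrywise (1 is the identity matrix):
Answer: row 1: [-47/5 - 9*I, -9/4]; row 2: [-9/4, -33/5 + 9*I]


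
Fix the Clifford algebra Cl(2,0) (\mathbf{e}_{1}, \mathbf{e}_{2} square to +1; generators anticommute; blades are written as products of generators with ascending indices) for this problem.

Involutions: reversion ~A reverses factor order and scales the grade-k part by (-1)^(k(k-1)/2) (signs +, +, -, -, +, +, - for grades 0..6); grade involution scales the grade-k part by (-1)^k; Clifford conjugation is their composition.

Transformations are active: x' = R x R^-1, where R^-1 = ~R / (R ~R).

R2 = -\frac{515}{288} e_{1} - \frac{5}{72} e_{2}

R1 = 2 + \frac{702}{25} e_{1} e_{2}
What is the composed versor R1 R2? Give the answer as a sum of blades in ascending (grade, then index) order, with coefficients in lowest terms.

Distribute over the terms of R1 (each basis-blade product reordered to ascending indices, repeated generators contracted through their squares):
(2) R2 = -\frac{515}{144} e_{1} - \frac{5}{36} e_{2}
(\frac{702}{25} e_{1} e_{2}) R2 = -\frac{39}{20} e_{1} + \frac{4017}{80} e_{2}
Summing the partial products and collecting blades:
Answer: -\frac{3979}{720} e_{1} + \frac{36053}{720} e_{2}


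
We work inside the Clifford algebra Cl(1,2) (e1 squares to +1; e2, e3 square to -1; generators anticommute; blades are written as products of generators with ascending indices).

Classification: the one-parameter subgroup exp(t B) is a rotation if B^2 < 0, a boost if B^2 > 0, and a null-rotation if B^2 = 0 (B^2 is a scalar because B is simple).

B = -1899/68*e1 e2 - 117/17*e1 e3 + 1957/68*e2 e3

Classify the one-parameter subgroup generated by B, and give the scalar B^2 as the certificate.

B^2 term by term: the squares give (-1899/68)^2*(e1 e2)^2 + (-117/17)^2*(e1 e3)^2 + (1957/68)^2*(e2 e3)^2 = 3606201/4624*(+1) + 13689/289*(+1) + 3829849/4624*(-1) = -1 (each basis 2-blade squares to minus the product of its generators' squares); cross terms between blades sharing an index anticommute and cancel. So B^2 = -1.
Answer: rotation, certificate B^2 = -1. Because -1 is invariant under every versor sandwich, the classification follows from its sign alone.


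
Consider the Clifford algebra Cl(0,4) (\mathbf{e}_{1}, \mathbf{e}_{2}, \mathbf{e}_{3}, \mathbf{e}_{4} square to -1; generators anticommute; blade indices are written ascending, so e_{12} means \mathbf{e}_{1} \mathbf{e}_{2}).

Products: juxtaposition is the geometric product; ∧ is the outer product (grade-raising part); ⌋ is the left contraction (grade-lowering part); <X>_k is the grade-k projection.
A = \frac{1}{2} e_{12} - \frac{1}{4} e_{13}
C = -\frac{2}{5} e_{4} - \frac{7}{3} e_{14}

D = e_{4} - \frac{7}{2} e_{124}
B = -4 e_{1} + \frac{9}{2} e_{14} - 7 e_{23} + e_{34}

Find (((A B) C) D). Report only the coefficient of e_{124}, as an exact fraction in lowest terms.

step 1: -2 e_{2} + e_{3} + \frac{7}{4} e_{12} + \frac{7}{2} e_{13} + \frac{1}{4} e_{14} + \frac{9}{4} e_{24} - \frac{9}{8} e_{34} + \frac{1}{2} e_{1234}
step 2: \frac{7}{12} + \frac{1}{10} e_{1} + \frac{9}{10} e_{2} - \frac{9}{20} e_{3} + \frac{21}{4} e_{12} - \frac{21}{8} e_{13} + \frac{7}{6} e_{23} - \frac{197}{60} e_{24} - \frac{257}{30} e_{34} + \frac{1}{5} e_{123} - \frac{161}{30} e_{124} + \frac{14}{15} e_{134}
step 3: \frac{1127}{60} - \frac{1379}{120} e_{1} + \frac{197}{60} e_{2} + \frac{257}{30} e_{3} + \frac{455}{24} e_{4} + \frac{161}{30} e_{12} - \frac{14}{15} e_{13} - \frac{61}{20} e_{14} - \frac{49}{15} e_{23} + \frac{5}{4} e_{24} + \frac{1}{4} e_{34} - \frac{1799}{60} e_{123} + \frac{77}{24} e_{124} - \frac{161}{24} e_{134} - \frac{385}{48} e_{234} + \frac{71}{40} e_{1234}
Answer: \frac{77}{24}


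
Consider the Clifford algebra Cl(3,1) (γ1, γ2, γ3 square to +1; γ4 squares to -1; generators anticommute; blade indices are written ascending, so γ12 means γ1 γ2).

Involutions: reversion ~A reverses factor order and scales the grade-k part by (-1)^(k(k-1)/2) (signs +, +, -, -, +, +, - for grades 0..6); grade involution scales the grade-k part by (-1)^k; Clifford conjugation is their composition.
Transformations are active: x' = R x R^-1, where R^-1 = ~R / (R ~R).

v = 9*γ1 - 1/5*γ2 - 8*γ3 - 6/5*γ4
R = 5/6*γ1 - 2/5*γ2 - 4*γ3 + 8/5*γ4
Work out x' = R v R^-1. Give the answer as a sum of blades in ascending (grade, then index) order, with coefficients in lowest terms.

~R = 5/6*γ1 - 2/5*γ2 - 4*γ3 + 8/5*γ4, and R ~R = 2573/180, so R^-1 = ~R / (2573/180).
R v = 83/2 + 103/30*γ12 + 88/3*γ13 - 77/5*γ14 + 12/5*γ23 + 4/5*γ24 + 88/5*γ34
Answer: -129/31*γ1 - 329/155*γ2 - 472/31*γ3 + 1626/155*γ4


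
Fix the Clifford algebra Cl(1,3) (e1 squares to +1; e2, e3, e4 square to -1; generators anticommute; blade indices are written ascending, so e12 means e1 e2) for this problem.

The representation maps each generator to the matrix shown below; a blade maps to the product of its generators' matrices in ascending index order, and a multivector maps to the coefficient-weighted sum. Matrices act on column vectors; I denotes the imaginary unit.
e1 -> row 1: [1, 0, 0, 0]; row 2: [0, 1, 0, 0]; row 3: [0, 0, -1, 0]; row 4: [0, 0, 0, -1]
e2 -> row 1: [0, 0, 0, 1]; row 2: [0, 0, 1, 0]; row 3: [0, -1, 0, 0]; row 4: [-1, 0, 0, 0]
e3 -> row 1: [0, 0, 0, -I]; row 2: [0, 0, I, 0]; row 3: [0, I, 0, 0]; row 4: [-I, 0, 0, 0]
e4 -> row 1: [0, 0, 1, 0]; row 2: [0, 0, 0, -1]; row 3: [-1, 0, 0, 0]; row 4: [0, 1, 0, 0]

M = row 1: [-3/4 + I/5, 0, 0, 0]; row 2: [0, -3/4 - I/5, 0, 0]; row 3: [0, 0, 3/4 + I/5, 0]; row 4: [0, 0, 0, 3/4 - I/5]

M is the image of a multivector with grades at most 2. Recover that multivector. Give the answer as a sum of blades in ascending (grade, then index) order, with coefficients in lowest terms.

Method: the blade images are trace-orthogonal — tr(rho(e_A) rho(e_B)^-1) = 4 if A = B and 0 otherwise — and rho(e_A)^-1 = (e_A)^2 * rho(e_A) with (e_A)^2 = +1 or -1, so the coefficient of e_A in the preimage is (e_A)^2 * tr(M rho(e_A))/4.
Nonzero projections over blades of grade <= 2: e1: (e1)^2 = +1, tr(M rho(e1)) = -3, coefficient -3/4; e23: (e23)^2 = -1, tr(M rho(e23)) = 4/5, coefficient -1/5. Every other blade of grade <= 2 projects to 0.
Answer: -3/4*e1 - 1/5*e23


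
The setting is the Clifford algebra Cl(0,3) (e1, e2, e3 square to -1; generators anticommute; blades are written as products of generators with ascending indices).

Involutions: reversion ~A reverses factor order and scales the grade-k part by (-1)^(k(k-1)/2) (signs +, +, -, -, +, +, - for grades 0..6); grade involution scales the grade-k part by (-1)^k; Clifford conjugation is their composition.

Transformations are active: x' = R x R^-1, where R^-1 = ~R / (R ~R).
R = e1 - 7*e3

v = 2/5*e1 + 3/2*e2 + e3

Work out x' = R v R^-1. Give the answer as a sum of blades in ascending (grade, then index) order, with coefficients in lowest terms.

~R = e1 - 7*e3, and R ~R = -50, so R^-1 = ~R / (-50).
R v = 33/5 + 3/2*e1 e2 + 19/5*e1 e3 + 21/2*e2 e3
Answer: -83/125*e1 - 3/2*e2 + 106/125*e3


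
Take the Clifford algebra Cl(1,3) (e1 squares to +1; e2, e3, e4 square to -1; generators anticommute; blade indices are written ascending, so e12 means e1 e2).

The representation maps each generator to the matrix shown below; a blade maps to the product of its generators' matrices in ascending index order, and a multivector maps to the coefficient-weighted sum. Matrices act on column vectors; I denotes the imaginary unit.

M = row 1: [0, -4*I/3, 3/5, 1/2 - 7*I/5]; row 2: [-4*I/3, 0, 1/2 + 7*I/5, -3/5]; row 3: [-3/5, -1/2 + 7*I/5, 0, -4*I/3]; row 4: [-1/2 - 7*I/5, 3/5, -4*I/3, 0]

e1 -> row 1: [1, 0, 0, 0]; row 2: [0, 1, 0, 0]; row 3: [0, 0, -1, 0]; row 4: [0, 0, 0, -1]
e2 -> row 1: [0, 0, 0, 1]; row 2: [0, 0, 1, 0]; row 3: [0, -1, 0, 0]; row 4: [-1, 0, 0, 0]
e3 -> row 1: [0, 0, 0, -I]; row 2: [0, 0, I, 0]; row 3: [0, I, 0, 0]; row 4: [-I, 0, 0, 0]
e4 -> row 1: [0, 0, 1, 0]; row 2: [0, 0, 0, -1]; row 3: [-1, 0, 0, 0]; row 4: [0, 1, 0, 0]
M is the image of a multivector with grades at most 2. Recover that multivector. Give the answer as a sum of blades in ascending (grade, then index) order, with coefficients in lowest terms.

Method: the blade images are trace-orthogonal — tr(rho(e_A) rho(e_B)^-1) = 4 if A = B and 0 otherwise — and rho(e_A)^-1 = (e_A)^2 * rho(e_A) with (e_A)^2 = +1 or -1, so the coefficient of e_A in the preimage is (e_A)^2 * tr(M rho(e_A))/4.
Nonzero projections over blades of grade <= 2: e2: (e2)^2 = -1, tr(M rho(e2)) = -2, coefficient 1/2; e3: (e3)^2 = -1, tr(M rho(e3)) = -28/5, coefficient 7/5; e4: (e4)^2 = -1, tr(M rho(e4)) = -12/5, coefficient 3/5; e34: (e34)^2 = -1, tr(M rho(e34)) = -16/3, coefficient 4/3. Every other blade of grade <= 2 projects to 0.
Answer: 1/2*e2 + 7/5*e3 + 3/5*e4 + 4/3*e34


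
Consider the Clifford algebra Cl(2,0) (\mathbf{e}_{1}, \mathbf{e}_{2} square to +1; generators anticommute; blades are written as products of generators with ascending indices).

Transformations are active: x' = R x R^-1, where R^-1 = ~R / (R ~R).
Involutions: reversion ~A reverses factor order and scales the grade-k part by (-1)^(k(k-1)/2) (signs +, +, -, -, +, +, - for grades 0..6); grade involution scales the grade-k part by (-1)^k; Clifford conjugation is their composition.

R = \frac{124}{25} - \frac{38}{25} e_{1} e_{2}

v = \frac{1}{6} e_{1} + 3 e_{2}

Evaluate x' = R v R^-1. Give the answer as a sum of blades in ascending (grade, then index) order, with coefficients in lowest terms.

~R = \frac{124}{25} + \frac{38}{25} e_{1} e_{2}, and R ~R = \frac{3364}{125}, so R^-1 = ~R / (\frac{3364}{125}).
R v = -\frac{56}{15} e_{1} + \frac{227}{15} e_{2}
Answer: -\frac{2595}{1682} e_{1} + \frac{6505}{2523} e_{2}


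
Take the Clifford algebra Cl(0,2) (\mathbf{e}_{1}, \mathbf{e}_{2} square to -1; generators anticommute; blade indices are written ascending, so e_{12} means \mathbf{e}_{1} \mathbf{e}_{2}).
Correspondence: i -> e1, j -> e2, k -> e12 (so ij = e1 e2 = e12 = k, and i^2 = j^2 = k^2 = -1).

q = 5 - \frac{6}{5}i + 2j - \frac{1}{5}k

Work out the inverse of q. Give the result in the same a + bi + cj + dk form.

In blades: q = 5 - \frac{6}{5} e_{1} + 2 e_{2} - \frac{1}{5} e_{12}.
With qbar = 5 + \frac{6}{5} e_{1} - 2 e_{2} + \frac{1}{5} e_{12} (scalar fixed, mapped units negated), q qbar = \frac{762}{25} (the sum of squared coefficients), so q^-1 = qbar / (\frac{762}{25}) = \frac{125}{762} + \frac{5}{127} e_{1} - \frac{25}{381} e_{2} + \frac{5}{762} e_{12}; translating back:
Answer: \frac{125}{762} + \frac{5}{127}i - \frac{25}{381}j + \frac{5}{762}k


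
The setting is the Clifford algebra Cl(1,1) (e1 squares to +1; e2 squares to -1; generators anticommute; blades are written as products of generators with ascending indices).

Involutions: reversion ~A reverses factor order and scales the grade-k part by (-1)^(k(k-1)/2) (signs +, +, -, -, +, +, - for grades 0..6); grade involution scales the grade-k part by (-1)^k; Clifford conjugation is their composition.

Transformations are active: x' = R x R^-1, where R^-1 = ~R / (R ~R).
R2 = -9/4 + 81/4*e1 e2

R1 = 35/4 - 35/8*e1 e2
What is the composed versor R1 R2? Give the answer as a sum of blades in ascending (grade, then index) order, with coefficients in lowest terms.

Distribute over the terms of R1 (each basis-blade product reordered to ascending indices, repeated generators contracted through their squares):
(35/4) R2 = -315/16 + 2835/16*e1 e2
(-35/8*e1 e2) R2 = -2835/32 + 315/32*e1 e2
Summing the partial products and collecting blades:
Answer: -3465/32 + 5985/32*e1 e2


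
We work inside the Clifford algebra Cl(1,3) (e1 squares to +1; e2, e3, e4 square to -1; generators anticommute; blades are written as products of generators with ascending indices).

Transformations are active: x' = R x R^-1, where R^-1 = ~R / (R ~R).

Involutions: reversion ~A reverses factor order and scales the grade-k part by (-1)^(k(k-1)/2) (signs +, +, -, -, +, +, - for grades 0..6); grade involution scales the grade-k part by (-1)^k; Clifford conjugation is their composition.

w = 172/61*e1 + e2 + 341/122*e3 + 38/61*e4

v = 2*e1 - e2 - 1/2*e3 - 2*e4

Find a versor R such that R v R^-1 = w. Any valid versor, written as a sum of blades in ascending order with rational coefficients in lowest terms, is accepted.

Sketch: the shared square -5/4 makes R = v + w = 294/61*e1 + 140/61*e3 - 84/61*e4 the natural versor; its sandwich fixes that direction, negates (v - w)/2, and sends v to w.
Answer: 294/61*e1 + 140/61*e3 - 84/61*e4


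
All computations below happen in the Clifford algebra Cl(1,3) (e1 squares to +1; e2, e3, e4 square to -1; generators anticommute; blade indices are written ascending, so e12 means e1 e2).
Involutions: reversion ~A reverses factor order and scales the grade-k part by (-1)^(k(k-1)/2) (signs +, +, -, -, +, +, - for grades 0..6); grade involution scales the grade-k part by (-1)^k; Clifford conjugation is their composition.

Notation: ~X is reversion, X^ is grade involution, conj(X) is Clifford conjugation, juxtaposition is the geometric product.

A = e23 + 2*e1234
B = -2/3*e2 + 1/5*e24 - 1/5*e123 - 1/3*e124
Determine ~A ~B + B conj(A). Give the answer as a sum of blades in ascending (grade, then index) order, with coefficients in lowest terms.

first term: 1/5*e1 + 2/5*e4 - 2/5*e13 + 1/5*e34 + e134
second term: -1/5*e1 - 4/3*e3 + 2/5*e4 + 2/5*e13 + 1/5*e34 - 5/3*e134
Answer: -4/3*e3 + 4/5*e4 + 2/5*e34 - 2/3*e134
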